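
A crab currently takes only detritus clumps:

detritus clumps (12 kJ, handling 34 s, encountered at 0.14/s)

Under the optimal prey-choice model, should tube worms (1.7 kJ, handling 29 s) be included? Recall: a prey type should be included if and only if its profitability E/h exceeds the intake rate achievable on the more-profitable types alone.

On detritus clumps alone, R = ΣλE/(1+Σλh) = 1.68/5.76 = 0.2917 kJ/s.
Profitability of tube worms: 1.7/29 = 0.05862 kJ/s.
Since 0.05862 < R, time spent handling tube worms is better spent searching.

No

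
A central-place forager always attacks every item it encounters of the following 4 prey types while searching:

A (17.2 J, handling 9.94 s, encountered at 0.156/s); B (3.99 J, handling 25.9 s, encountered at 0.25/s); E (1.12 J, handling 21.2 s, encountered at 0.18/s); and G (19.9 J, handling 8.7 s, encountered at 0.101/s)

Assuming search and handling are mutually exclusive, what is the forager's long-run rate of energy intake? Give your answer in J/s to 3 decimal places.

Energy encountered per unit search time: 0.156×17.2 + 0.25×3.99 + 0.18×1.12 + 0.101×19.9 = 5.892 J/s.
Handling time per unit search time: 0.156×9.94 + 0.25×25.9 + 0.18×21.2 + 0.101×8.7 = 12.72.
Rate = 5.892/(1 + 12.72) = 0.4294 J/s.

0.429 J/s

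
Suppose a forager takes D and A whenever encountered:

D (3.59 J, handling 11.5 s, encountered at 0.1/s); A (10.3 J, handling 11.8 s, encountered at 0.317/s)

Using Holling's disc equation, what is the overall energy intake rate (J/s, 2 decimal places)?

R = Σλ_iE_i / (1 + Σλ_ih_i)
Numerator: 0.1×3.59 + 0.317×10.3 = 3.624
Denominator: 1 + 0.1×11.5 + 0.317×11.8 = 5.891
R = 3.624/5.891 = 0.6152 J/s

0.62 J/s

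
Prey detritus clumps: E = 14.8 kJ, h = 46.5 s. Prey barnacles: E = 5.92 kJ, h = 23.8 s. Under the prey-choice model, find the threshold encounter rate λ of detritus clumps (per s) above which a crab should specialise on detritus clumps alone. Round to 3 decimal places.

0.077 per s

At the threshold, the rate on detritus clumps alone equals the profitability of barnacles: λ·14.8/(1 + λ·46.5) = 5.92/23.8 = 0.2487.
Rearranging, λ(14.8 − 0.2487×46.5) = 0.2487, so λ = 0.2487/3.234 = 0.07692 per s.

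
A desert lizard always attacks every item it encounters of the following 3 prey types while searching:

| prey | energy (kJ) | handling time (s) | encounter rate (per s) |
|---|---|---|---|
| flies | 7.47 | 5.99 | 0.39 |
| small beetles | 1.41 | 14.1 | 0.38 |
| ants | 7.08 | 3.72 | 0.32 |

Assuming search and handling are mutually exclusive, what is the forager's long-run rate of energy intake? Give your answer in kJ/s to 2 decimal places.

Energy encountered per unit search time: 0.39×7.47 + 0.38×1.41 + 0.32×7.08 = 5.715 kJ/s.
Handling time per unit search time: 0.39×5.99 + 0.38×14.1 + 0.32×3.72 = 8.884.
Rate = 5.715/(1 + 8.884) = 0.5781 kJ/s.

0.58 kJ/s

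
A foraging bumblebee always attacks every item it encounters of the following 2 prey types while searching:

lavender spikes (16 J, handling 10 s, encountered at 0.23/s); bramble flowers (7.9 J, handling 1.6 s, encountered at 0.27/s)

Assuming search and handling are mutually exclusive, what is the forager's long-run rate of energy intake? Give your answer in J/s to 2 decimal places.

1.56 J/s

R = (0.23×16 + 0.27×7.9) / (1 + 0.23×10 + 0.27×1.6) = 5.813/3.732 = 1.558 J/s.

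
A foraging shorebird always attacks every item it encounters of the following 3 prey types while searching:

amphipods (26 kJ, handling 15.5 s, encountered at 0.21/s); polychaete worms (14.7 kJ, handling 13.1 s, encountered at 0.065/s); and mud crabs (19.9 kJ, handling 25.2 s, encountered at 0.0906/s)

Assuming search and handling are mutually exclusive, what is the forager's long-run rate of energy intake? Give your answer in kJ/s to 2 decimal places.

1.11 kJ/s

Energy encountered per unit search time: 0.21×26 + 0.065×14.7 + 0.0906×19.9 = 8.218 kJ/s.
Handling time per unit search time: 0.21×15.5 + 0.065×13.1 + 0.0906×25.2 = 6.39.
Rate = 8.218/(1 + 6.39) = 1.112 kJ/s.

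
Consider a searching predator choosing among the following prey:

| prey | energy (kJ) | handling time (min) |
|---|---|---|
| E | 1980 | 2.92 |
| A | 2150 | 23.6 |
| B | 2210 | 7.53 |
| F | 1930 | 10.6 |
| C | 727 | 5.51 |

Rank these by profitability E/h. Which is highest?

Profitability E/h (kJ/min): E = 1980/2.92 = 678, A = 2150/23.6 = 91.1, B = 2210/7.53 = 293, F = 1930/10.6 = 182, C = 727/5.51 = 132.
Ranked: E > B > F > C > A.

E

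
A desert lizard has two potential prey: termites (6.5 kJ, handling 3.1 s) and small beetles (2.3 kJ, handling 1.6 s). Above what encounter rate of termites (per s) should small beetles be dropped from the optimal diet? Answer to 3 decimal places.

0.703 per s

At the threshold, the rate on termites alone equals the profitability of small beetles: λ·6.5/(1 + λ·3.1) = 2.3/1.6 = 1.437.
Rearranging, λ(6.5 − 1.437×3.1) = 1.437, so λ = 1.437/2.044 = 0.7034 per s.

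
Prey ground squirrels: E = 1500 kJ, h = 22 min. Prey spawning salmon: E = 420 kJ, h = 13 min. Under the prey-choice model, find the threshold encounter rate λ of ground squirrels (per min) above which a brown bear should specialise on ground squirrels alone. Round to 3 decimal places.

0.041 per min

At the threshold, the rate on ground squirrels alone equals the profitability of spawning salmon: λ·1500/(1 + λ·22) = 420/13 = 32.31.
Rearranging, λ(1500 − 32.31×22) = 32.31, so λ = 32.31/789.2 = 0.04094 per min.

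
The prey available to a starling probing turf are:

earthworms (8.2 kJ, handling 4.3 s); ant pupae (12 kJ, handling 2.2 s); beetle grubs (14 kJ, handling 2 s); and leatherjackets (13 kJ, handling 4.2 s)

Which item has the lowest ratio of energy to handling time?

earthworms

Profitability E/h (kJ/s): earthworms = 8.2/4.3 = 1.91, ant pupae = 12/2.2 = 5.45, beetle grubs = 14/2 = 7, leatherjackets = 13/4.2 = 3.1.
Ranked: beetle grubs > ant pupae > leatherjackets > earthworms.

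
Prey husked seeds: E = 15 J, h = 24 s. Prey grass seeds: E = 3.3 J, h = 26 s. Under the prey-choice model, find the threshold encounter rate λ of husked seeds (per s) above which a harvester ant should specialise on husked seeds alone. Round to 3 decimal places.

0.011 per s

Drop grass seeds once their profitability E₂/h₂ falls below the rate achievable on husked seeds alone: E₂/h₂ = λE₁/(1 + λh₁).
Solve for λ: λE₁h₂ = E₂(1 + λh₁) → λ(E₁h₂ − E₂h₁) = E₂ → λ = E₂/(E₁h₂ − E₂h₁).
λ = 3.3/(15×26 − 3.3×24) = 3.3/310.8 = 0.01062 per s.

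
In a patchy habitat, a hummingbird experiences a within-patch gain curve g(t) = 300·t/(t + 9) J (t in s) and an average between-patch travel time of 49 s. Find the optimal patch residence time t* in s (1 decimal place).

Maximise g(t)/(T+t): set derivative to zero → g'(t)(T+t) = g(t).
g'(t) = 300·9/(t + 9)². Setting 300·9/(t+9)² = 300t/[(t+9)(49+t)] gives 9(49+t) = t(t+9), so t² = 9×49 = 441.
t* = √441 = 21 s.

21.0 s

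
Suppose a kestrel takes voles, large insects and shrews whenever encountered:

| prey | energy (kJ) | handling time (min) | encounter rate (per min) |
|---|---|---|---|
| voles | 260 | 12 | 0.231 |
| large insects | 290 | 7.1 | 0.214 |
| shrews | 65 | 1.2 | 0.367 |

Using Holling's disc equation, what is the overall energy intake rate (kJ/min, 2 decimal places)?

25.47 kJ/min

R = (0.231×260 + 0.214×290 + 0.367×65) / (1 + 0.231×12 + 0.214×7.1 + 0.367×1.2) = 146/5.732 = 25.47 kJ/min.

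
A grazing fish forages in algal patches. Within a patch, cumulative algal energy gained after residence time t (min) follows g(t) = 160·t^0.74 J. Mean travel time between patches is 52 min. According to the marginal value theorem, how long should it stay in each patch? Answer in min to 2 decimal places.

Optimal t* satisfies g'(t*) = g(t*)/(T + t*).
g'(t) = 0.74·160·t^-0.26. Setting 0.74·160·t^-0.26 = 160·t^0.74/(52+t) gives 0.74(52+t) = t, so 0.26·t = 0.74×52.
t* = 0.74×52/0.26 = 148 min.

148.00 min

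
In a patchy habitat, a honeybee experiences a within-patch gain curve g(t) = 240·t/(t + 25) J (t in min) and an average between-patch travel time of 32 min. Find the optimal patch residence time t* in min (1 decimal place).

28.3 min

Maximise g(t)/(T+t): set derivative to zero → g'(t)(T+t) = g(t).
g'(t) = 240·25/(t + 25)². Setting 240·25/(t+25)² = 240t/[(t+25)(32+t)] gives 25(32+t) = t(t+25), so t² = 25×32 = 800.
t* = √800 = 28.28 min.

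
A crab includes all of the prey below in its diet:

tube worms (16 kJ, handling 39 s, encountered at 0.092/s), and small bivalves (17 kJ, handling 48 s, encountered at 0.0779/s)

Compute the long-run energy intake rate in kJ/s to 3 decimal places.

Energy encountered per unit search time: 0.092×16 + 0.0779×17 = 2.796 kJ/s.
Handling time per unit search time: 0.092×39 + 0.0779×48 = 7.327.
Rate = 2.796/(1 + 7.327) = 0.3358 kJ/s.

0.336 kJ/s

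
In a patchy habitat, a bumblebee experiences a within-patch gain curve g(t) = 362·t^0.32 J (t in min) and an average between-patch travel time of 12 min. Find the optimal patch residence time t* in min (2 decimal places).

5.65 min

Optimal t* satisfies g'(t*) = g(t*)/(T + t*).
g'(t) = 0.32·362·t^-0.68. Setting 0.32·362·t^-0.68 = 362·t^0.32/(12+t) gives 0.32(12+t) = t, so 0.68·t = 0.32×12.
t* = 0.32×12/0.68 = 5.647 min.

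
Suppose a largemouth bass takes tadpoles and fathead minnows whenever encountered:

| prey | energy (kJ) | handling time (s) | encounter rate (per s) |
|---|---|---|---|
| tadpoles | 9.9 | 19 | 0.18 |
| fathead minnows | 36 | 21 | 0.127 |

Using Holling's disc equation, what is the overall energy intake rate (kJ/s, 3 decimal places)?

0.897 kJ/s

R = (0.18×9.9 + 0.127×36) / (1 + 0.18×19 + 0.127×21) = 6.354/7.087 = 0.8966 kJ/s.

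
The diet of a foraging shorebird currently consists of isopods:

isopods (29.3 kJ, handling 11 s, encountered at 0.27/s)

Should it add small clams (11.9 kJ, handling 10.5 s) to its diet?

Intake rate on the current diet: R = (0.27×29.3) / (1 + 0.27×11) = 7.911/3.97 = 1.993 kJ/s.
small clams: E/h = 11.9/10.5 = 1.133 kJ/s.
1.133 < 1.993, so adding small clams would lower the average — exclude it.

No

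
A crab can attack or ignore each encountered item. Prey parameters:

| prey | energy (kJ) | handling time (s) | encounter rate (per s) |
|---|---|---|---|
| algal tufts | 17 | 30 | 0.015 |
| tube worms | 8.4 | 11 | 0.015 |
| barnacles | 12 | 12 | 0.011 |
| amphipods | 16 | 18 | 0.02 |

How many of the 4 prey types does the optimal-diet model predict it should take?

Rank by E/h (kJ/s): barnacles 1, amphipods 0.889, tube worms 0.764, algal tufts 0.567. Include each in turn until the next type's E/h falls below the running intake rate.
Rate on top 1: 0.1166. amphipods: 0.889 > 0.1166 → include.
Rate on top 2: 0.3029. tube worms: 0.764 > 0.3029 → include.
Rate on top 3: 0.3488. algal tufts: 0.567 > 0.3488 → include.
Optimal diet: barnacles, amphipods, tube worms, algal tufts — 4 of 4 types.

4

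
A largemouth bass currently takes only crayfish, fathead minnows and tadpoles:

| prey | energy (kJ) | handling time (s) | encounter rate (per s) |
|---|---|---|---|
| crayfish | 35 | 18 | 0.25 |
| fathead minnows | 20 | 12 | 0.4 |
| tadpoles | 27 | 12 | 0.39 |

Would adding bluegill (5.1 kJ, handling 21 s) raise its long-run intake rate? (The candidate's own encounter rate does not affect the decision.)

No

Current rate: (0.25×35 + 0.4×20 + 0.39×27)/(1 + 0.25×18 + 0.4×12 + 0.39×12) = 1.821 kJ/s.
bluegill: E/h = 5.1/21 = 0.2429 kJ/s.
Since 0.2429 < R, time spent handling bluegill is better spent searching.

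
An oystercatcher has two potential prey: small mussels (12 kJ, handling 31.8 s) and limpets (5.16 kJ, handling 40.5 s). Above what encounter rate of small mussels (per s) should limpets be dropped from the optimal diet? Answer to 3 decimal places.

Drop limpets once their profitability E₂/h₂ falls below the rate achievable on small mussels alone: E₂/h₂ = λE₁/(1 + λh₁).
Solve for λ: λE₁h₂ = E₂(1 + λh₁) → λ(E₁h₂ − E₂h₁) = E₂ → λ = E₂/(E₁h₂ − E₂h₁).
λ = 5.16/(12×40.5 − 5.16×31.8) = 5.16/321.9 = 0.01603 per s.

0.016 per s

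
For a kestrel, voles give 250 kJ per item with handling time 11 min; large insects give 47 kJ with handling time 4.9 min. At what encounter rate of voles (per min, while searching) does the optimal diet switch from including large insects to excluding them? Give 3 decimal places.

Drop large insects once their profitability E₂/h₂ falls below the rate achievable on voles alone: E₂/h₂ = λE₁/(1 + λh₁).
Solve for λ: λE₁h₂ = E₂(1 + λh₁) → λ(E₁h₂ − E₂h₁) = E₂ → λ = E₂/(E₁h₂ − E₂h₁).
λ = 47/(250×4.9 − 47×11) = 47/708 = 0.06638 per min.

0.066 per min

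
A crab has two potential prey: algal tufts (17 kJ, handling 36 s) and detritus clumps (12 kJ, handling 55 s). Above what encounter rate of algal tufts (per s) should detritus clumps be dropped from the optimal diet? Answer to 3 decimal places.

0.024 per s

Drop detritus clumps once their profitability E₂/h₂ falls below the rate achievable on algal tufts alone: E₂/h₂ = λE₁/(1 + λh₁).
Solve for λ: λE₁h₂ = E₂(1 + λh₁) → λ(E₁h₂ − E₂h₁) = E₂ → λ = E₂/(E₁h₂ − E₂h₁).
λ = 12/(17×55 − 12×36) = 12/503 = 0.02386 per s.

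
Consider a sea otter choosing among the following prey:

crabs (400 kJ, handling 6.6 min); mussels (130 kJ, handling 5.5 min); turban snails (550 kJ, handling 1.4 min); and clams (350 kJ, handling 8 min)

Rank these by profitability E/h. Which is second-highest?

Profitability E/h (kJ/min): crabs = 400/6.6 = 60.6, mussels = 130/5.5 = 23.6, turban snails = 550/1.4 = 393, clams = 350/8 = 43.8.
Ranked: turban snails > crabs > clams > mussels.

crabs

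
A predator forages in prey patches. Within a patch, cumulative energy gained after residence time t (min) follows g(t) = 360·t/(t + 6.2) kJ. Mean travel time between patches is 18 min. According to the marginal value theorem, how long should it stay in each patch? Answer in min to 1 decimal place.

10.6 min

By the marginal value theorem, leave when the instantaneous gain rate g'(t) equals the habitat-wide average g(t)/(T + t).
g'(t) = 360·6.2/(t + 6.2)². Setting 360·6.2/(t+6.2)² = 360t/[(t+6.2)(18+t)] gives 6.2(18+t) = t(t+6.2), so t² = 6.2×18 = 111.6.
t* = √111.6 = 10.56 min.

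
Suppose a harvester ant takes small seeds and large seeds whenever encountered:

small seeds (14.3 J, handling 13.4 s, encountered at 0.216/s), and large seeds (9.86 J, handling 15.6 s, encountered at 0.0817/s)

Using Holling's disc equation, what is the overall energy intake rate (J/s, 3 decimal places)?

R = Σλ_iE_i / (1 + Σλ_ih_i)
Numerator: 0.216×14.3 + 0.0817×9.86 = 3.894
Denominator: 1 + 0.216×13.4 + 0.0817×15.6 = 5.169
R = 3.894/5.169 = 0.7534 J/s

0.753 J/s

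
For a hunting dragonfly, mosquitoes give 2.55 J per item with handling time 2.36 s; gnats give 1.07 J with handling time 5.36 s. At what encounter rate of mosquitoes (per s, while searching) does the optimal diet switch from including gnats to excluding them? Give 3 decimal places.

The zero-one rule: include gnats iff E₂/h₂ > λE₁/(1+λh₁). Equality gives the switch point.
λE₁h₂ = E₂ + λE₂h₁ ⇒ λ = E₂/(E₁h₂ − E₂h₁) = 1.07/(13.67 − 2.525) = 0.09603 per s.

0.096 per s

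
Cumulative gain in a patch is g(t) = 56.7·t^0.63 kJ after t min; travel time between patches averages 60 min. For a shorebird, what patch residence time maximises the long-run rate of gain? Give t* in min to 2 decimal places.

102.16 min

By the marginal value theorem, leave when the instantaneous gain rate g'(t) equals the habitat-wide average g(t)/(T + t).
g'(t) = 0.63·56.7·t^-0.37. Setting 0.63·56.7·t^-0.37 = 56.7·t^0.63/(60+t) gives 0.63(60+t) = t, so 0.37·t = 0.63×60.
t* = 0.63×60/0.37 = 102.2 min.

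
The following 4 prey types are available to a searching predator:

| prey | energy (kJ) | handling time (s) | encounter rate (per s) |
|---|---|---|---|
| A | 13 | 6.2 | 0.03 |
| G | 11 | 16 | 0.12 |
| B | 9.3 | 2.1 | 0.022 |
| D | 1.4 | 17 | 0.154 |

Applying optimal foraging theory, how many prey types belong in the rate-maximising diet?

E/h in descending order: B 4.43, A 2.1, G 0.688, D 0.0824 kJ/s. The optimal diet is the largest prefix of this list for which every included type satisfies E_i/h_i > R on the types above it.
Rate on top 1: 0.1956. A: 2.1 > 0.1956 → include.
Rate on top 2: 0.4826. G: 0.688 > 0.4826 → include.
Rate on top 3: 0.6074. D: 0.0824 < 0.6074 → exclude; stop.
Optimal diet: B, A, G — 3 of 4 types.

3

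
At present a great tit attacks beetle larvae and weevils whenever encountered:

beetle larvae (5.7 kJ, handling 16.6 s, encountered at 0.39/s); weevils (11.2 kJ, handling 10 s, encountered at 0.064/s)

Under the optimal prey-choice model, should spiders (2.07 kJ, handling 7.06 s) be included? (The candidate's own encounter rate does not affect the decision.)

No

Current rate: (0.39×5.7 + 0.064×11.2)/(1 + 0.39×16.6 + 0.064×10) = 0.3623 kJ/s.
Profitability of spiders: 2.07/7.06 = 0.2932 kJ/s.
Since 0.2932 < R, time spent handling spiders is better spent searching.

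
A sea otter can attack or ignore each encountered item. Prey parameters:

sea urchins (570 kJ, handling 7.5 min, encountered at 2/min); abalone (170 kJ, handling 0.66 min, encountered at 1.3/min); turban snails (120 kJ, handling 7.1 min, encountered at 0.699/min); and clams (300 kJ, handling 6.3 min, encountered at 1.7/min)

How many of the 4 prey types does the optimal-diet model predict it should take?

E/h in descending order: abalone 258, sea urchins 76, clams 47.6, turban snails 16.9 kJ/min. The optimal diet is the largest prefix of this list for which every included type satisfies E_i/h_i > R on the types above it.
Rate on top 1: 118.9. sea urchins: 76 < 118.9 → exclude; stop.
Optimal diet: abalone — 1 of 4 types.

1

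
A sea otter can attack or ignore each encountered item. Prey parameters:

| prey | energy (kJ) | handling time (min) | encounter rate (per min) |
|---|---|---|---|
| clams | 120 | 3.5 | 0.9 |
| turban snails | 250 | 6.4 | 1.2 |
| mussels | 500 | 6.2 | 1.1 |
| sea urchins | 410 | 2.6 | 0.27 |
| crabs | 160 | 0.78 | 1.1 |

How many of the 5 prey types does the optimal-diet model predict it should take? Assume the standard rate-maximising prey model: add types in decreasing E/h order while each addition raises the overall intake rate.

Profitabilities (E/h, kJ/min): crabs 205, sea urchins 158, mussels 80.6, turban snails 39.1, clams 34.3. Add prey in this order while the next type's profitability exceeds the intake rate on those already taken.
Rate on top 1: 94.73. sea urchins: 158 > 94.73 → include.
Rate on top 2: 112. mussels: 80.6 < 112 → exclude; stop.
Optimal diet: crabs, sea urchins — 2 of 5 types.

2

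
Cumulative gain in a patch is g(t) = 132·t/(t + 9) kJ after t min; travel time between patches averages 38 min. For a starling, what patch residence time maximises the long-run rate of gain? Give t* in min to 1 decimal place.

18.5 min

Maximise g(t)/(T+t): set derivative to zero → g'(t)(T+t) = g(t).
g'(t) = 132·9/(t + 9)². Setting 132·9/(t+9)² = 132t/[(t+9)(38+t)] gives 9(38+t) = t(t+9), so t² = 9×38 = 342.
t* = √342 = 18.49 min.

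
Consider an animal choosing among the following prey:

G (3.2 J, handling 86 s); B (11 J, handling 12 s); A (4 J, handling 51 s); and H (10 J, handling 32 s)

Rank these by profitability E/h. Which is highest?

In descending order of E/h:
B: 11/12 = 0.917 J/s
H: 10/32 = 0.312 J/s
A: 4/51 = 0.0784 J/s
G: 3.2/86 = 0.0372 J/s

B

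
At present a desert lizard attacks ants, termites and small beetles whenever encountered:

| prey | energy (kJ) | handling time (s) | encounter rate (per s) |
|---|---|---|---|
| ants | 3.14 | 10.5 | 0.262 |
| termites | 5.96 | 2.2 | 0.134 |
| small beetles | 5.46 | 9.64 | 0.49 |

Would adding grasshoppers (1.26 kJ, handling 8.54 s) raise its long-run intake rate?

Intake rate on the current diet: R = (0.262×3.14 + 0.134×5.96 + 0.49×5.46) / (1 + 0.262×10.5 + 0.134×2.2 + 0.49×9.64) = 4.297/8.769 = 0.49 kJ/s.
grasshoppers: E/h = 1.26/8.54 = 0.1475 kJ/s.
0.1475 < 0.49, so adding grasshoppers would lower the average — exclude it.

No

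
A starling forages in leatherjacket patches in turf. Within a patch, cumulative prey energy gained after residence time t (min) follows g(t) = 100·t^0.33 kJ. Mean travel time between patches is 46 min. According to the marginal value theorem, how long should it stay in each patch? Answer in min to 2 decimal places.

22.66 min

By the marginal value theorem, leave when the instantaneous gain rate g'(t) equals the habitat-wide average g(t)/(T + t).
g'(t) = 0.33·100·t^-0.67. Setting 0.33·100·t^-0.67 = 100·t^0.33/(46+t) gives 0.33(46+t) = t, so 0.67·t = 0.33×46.
t* = 0.33×46/0.67 = 22.66 min.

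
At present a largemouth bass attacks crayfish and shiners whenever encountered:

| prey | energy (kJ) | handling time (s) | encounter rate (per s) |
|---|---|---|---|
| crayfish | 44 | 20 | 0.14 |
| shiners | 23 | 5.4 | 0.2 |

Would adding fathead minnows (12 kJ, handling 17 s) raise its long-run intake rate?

No

Current rate: (0.14×44 + 0.2×23)/(1 + 0.14×20 + 0.2×5.4) = 2.205 kJ/s.
fathead minnows: E/h = 12/17 = 0.7059 kJ/s.
Since 0.7059 < R, time spent handling fathead minnows is better spent searching.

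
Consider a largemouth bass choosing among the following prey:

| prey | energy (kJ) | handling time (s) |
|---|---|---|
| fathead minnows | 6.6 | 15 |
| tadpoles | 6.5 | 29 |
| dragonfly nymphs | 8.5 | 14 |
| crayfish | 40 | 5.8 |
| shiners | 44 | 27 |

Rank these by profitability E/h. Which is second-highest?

shiners

Profitability E/h (kJ/s): fathead minnows = 6.6/15 = 0.44, tadpoles = 6.5/29 = 0.224, dragonfly nymphs = 8.5/14 = 0.607, crayfish = 40/5.8 = 6.9, shiners = 44/27 = 1.63.
Ranked: crayfish > shiners > dragonfly nymphs > fathead minnows > tadpoles.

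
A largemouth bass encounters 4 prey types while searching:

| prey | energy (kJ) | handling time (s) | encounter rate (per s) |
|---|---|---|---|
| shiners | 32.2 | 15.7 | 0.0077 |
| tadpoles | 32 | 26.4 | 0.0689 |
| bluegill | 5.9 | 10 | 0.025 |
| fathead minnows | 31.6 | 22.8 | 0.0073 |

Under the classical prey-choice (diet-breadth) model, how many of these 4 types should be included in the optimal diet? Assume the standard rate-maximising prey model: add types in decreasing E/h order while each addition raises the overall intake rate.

3

Rank by E/h (kJ/s): shiners 2.05, fathead minnows 1.39, tadpoles 1.21, bluegill 0.59. Include each in turn until the next type's E/h falls below the running intake rate.
Rate on top 1: 0.2212. fathead minnows: 1.39 > 0.2212 → include.
Rate on top 2: 0.3718. tadpoles: 1.21 > 0.3718 → include.
Rate on top 3: 0.8639. bluegill: 0.59 < 0.8639 → exclude; stop.
Optimal diet: shiners, fathead minnows, tadpoles — 3 of 4 types.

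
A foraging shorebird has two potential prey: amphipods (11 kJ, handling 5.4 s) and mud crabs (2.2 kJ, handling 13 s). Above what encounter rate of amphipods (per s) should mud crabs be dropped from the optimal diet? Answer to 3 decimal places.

0.017 per s

The zero-one rule: include mud crabs iff E₂/h₂ > λE₁/(1+λh₁). Equality gives the switch point.
λE₁h₂ = E₂ + λE₂h₁ ⇒ λ = E₂/(E₁h₂ − E₂h₁) = 2.2/(143 − 11.88) = 0.01678 per s.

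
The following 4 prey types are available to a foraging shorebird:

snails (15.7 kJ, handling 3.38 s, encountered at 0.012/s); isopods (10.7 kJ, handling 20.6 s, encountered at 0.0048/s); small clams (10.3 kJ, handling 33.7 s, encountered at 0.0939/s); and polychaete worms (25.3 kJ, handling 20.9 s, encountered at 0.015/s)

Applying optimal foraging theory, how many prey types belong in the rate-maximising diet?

3

E/h in descending order: snails 4.64, polychaete worms 1.21, isopods 0.519, small clams 0.306 kJ/s. The optimal diet is the largest prefix of this list for which every included type satisfies E_i/h_i > R on the types above it.
Rate on top 1: 0.1811. polychaete worms: 1.21 > 0.1811 → include.
Rate on top 2: 0.4194. isopods: 0.519 > 0.4194 → include.
Rate on top 3: 0.4262. small clams: 0.306 < 0.4262 → exclude; stop.
Optimal diet: snails, polychaete worms, isopods — 3 of 4 types.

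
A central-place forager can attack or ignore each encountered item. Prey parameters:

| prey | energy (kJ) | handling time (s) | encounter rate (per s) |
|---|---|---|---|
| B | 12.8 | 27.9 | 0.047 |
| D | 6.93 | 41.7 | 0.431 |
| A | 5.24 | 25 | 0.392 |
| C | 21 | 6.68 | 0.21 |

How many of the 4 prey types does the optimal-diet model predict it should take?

1

E/h in descending order: C 3.14, B 0.459, A 0.21, D 0.166 kJ/s. The optimal diet is the largest prefix of this list for which every included type satisfies E_i/h_i > R on the types above it.
Rate on top 1: 1.835. B: 0.459 < 1.835 → exclude; stop.
Optimal diet: C — 1 of 4 types.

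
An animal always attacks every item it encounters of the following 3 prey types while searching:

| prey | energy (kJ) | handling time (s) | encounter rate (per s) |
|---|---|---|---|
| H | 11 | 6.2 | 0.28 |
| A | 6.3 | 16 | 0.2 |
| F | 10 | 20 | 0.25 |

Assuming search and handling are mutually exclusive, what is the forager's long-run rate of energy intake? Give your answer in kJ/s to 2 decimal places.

0.63 kJ/s

R = (0.28×11 + 0.2×6.3 + 0.25×10) / (1 + 0.28×6.2 + 0.2×16 + 0.25×20) = 6.84/10.94 = 0.6255 kJ/s.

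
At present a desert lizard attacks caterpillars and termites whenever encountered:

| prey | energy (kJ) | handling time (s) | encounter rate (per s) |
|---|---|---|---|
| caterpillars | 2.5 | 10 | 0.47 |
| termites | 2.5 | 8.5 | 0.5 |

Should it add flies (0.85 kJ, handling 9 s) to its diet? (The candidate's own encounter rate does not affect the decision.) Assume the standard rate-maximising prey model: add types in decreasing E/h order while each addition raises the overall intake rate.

On caterpillars and termites alone, R = ΣλE/(1+Σλh) = 2.425/9.95 = 0.2437 kJ/s.
flies: E/h = 0.85/9 = 0.09444 kJ/s.
Since 0.09444 < R, time spent handling flies is better spent searching.

No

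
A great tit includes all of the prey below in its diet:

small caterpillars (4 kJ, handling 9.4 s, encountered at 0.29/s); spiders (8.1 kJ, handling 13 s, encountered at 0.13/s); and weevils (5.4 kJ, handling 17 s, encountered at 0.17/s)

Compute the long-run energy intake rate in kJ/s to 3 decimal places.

Energy encountered per unit search time: 0.29×4 + 0.13×8.1 + 0.17×5.4 = 3.131 kJ/s.
Handling time per unit search time: 0.29×9.4 + 0.13×13 + 0.17×17 = 7.306.
Rate = 3.131/(1 + 7.306) = 0.377 kJ/s.

0.377 kJ/s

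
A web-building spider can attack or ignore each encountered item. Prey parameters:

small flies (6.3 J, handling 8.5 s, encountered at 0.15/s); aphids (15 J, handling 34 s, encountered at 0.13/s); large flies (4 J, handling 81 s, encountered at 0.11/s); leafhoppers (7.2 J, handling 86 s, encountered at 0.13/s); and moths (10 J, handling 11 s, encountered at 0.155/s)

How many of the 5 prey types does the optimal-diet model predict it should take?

2

Profitabilities (E/h, J/s): moths 0.909, small flies 0.741, aphids 0.441, leafhoppers 0.0837, large flies 0.0494. Add prey in this order while the next type's profitability exceeds the intake rate on those already taken.
Rate on top 1: 0.573. small flies: 0.741 > 0.573 → include.
Rate on top 2: 0.6269. aphids: 0.441 < 0.6269 → exclude; stop.
Optimal diet: moths, small flies — 2 of 5 types.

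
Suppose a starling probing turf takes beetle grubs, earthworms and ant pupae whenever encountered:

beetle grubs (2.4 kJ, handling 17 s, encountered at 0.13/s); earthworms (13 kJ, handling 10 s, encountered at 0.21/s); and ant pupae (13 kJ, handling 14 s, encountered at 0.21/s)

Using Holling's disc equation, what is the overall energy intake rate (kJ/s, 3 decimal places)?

Energy encountered per unit search time: 0.13×2.4 + 0.21×13 + 0.21×13 = 5.772 kJ/s.
Handling time per unit search time: 0.13×17 + 0.21×10 + 0.21×14 = 7.25.
Rate = 5.772/(1 + 7.25) = 0.6996 kJ/s.

0.700 kJ/s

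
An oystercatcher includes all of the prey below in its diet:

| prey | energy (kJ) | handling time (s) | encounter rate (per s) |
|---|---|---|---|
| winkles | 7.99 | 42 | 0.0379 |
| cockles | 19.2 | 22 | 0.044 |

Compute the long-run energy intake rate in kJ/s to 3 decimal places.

Energy encountered per unit search time: 0.0379×7.99 + 0.044×19.2 = 1.148 kJ/s.
Handling time per unit search time: 0.0379×42 + 0.044×22 = 2.56.
Rate = 1.148/(1 + 2.56) = 0.3224 kJ/s.

0.322 kJ/s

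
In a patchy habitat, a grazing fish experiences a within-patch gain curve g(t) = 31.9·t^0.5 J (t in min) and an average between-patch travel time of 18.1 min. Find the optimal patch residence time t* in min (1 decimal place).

18.1 min

Maximise g(t)/(T+t): set derivative to zero → g'(t)(T+t) = g(t).
g'(t) = 0.5·31.9·t^-0.5. Setting 0.5·31.9·t^-0.5 = 31.9·t^0.5/(18.1+t) gives 0.5(18.1+t) = t, so 0.50·t = 0.5×18.1.
t* = 0.5×18.1/0.50 = 18.1 min.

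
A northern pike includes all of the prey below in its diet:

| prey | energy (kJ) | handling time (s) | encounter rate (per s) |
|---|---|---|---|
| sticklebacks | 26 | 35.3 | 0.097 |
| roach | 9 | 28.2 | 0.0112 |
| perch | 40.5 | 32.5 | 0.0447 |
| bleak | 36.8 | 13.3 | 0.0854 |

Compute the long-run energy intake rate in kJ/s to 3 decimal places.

1.034 kJ/s

R = Σλ_iE_i / (1 + Σλ_ih_i)
Numerator: 0.097×26 + 0.0112×9 + 0.0447×40.5 + 0.0854×36.8 = 7.576
Denominator: 1 + 0.097×35.3 + 0.0112×28.2 + 0.0447×32.5 + 0.0854×13.3 = 7.329
R = 7.576/7.329 = 1.034 kJ/s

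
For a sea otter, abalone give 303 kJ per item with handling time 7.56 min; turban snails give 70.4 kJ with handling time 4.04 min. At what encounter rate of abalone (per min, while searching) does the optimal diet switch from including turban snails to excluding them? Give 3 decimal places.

The zero-one rule: include turban snails iff E₂/h₂ > λE₁/(1+λh₁). Equality gives the switch point.
λE₁h₂ = E₂ + λE₂h₁ ⇒ λ = E₂/(E₁h₂ − E₂h₁) = 70.4/(1224 − 532.2) = 0.1017 per min.

0.102 per min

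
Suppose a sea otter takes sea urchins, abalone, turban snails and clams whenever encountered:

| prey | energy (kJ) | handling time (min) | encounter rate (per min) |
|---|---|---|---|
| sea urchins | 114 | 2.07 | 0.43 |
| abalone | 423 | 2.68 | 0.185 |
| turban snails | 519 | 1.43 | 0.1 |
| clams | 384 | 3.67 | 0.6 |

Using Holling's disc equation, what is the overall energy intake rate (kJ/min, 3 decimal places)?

86.574 kJ/min

R = Σλ_iE_i / (1 + Σλ_ih_i)
Numerator: 0.43×114 + 0.185×423 + 0.1×519 + 0.6×384 = 409.6
Denominator: 1 + 0.43×2.07 + 0.185×2.68 + 0.1×1.43 + 0.6×3.67 = 4.731
R = 409.6/4.731 = 86.57 kJ/min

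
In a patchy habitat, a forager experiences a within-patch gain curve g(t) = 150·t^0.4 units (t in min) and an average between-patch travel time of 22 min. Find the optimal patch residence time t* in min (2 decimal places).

By the marginal value theorem, leave when the instantaneous gain rate g'(t) equals the habitat-wide average g(t)/(T + t).
g'(t) = 0.4·150·t^-0.6. Setting 0.4·150·t^-0.6 = 150·t^0.4/(22+t) gives 0.4(22+t) = t, so 0.60·t = 0.4×22.
t* = 0.4×22/0.60 = 14.67 min.

14.67 min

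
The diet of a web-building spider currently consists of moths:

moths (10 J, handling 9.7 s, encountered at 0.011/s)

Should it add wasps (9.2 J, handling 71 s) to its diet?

Yes

On moths alone, R = ΣλE/(1+Σλh) = 0.11/1.107 = 0.09939 J/s.
Profitability of wasps: 9.2/71 = 0.1296 J/s.
Since 0.1296 > R, including wasps increases the long-run rate.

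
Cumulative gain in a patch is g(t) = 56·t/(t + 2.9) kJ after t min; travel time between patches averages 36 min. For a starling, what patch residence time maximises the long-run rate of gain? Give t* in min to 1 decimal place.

10.2 min

By the marginal value theorem, leave when the instantaneous gain rate g'(t) equals the habitat-wide average g(t)/(T + t).
g'(t) = 56·2.9/(t + 2.9)². Setting 56·2.9/(t+2.9)² = 56t/[(t+2.9)(36+t)] gives 2.9(36+t) = t(t+2.9), so t² = 2.9×36 = 104.4.
t* = √104.4 = 10.22 min.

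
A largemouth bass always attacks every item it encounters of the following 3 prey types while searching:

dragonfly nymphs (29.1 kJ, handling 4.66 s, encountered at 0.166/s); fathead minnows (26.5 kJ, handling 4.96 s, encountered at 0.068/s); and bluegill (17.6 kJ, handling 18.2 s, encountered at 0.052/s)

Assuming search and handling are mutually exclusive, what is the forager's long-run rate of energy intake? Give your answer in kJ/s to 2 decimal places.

Energy encountered per unit search time: 0.166×29.1 + 0.068×26.5 + 0.052×17.6 = 7.548 kJ/s.
Handling time per unit search time: 0.166×4.66 + 0.068×4.96 + 0.052×18.2 = 2.057.
Rate = 7.548/(1 + 2.057) = 2.469 kJ/s.

2.47 kJ/s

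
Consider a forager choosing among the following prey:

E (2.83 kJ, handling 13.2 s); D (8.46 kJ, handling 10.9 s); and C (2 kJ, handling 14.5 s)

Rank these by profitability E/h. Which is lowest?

C

Profitability E/h (kJ/s): E = 2.83/13.2 = 0.214, D = 8.46/10.9 = 0.776, C = 2/14.5 = 0.138.
Ranked: D > E > C.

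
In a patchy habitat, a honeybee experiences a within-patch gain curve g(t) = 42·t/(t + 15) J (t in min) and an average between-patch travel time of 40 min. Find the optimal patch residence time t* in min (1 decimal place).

24.5 min

Optimal t* satisfies g'(t*) = g(t*)/(T + t*).
g'(t) = 42·15/(t + 15)². Setting 42·15/(t+15)² = 42t/[(t+15)(40+t)] gives 15(40+t) = t(t+15), so t² = 15×40 = 600.
t* = √600 = 24.49 min.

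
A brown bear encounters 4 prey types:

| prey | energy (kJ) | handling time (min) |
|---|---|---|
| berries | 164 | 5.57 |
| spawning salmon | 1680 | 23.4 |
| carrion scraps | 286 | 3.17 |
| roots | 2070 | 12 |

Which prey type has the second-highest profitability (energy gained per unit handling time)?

In descending order of E/h:
roots: 2070/12 = 172 kJ/min
carrion scraps: 286/3.17 = 90.2 kJ/min
spawning salmon: 1680/23.4 = 71.8 kJ/min
berries: 164/5.57 = 29.4 kJ/min

carrion scraps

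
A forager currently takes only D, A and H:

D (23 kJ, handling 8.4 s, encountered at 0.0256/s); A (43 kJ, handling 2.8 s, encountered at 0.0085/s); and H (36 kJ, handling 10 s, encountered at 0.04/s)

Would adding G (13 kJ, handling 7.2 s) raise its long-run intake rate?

Yes

Intake rate on the current diet: R = (0.0256×23 + 0.0085×43 + 0.04×36) / (1 + 0.0256×8.4 + 0.0085×2.8 + 0.04×10) = 2.394/1.639 = 1.461 kJ/s.
Profitability of G: 13/7.2 = 1.806 kJ/s.
Since 1.806 > R, including G increases the long-run rate.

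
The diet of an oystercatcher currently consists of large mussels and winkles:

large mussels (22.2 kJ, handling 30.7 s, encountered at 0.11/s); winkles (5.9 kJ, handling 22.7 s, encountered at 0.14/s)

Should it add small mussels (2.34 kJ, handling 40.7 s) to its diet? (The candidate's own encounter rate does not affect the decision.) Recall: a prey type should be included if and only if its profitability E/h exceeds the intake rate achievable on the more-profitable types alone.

No

On large mussels and winkles alone, R = ΣλE/(1+Σλh) = 3.268/7.555 = 0.4326 kJ/s.
small mussels: E/h = 2.34/40.7 = 0.05749 kJ/s.
Since 0.05749 < R, time spent handling small mussels is better spent searching.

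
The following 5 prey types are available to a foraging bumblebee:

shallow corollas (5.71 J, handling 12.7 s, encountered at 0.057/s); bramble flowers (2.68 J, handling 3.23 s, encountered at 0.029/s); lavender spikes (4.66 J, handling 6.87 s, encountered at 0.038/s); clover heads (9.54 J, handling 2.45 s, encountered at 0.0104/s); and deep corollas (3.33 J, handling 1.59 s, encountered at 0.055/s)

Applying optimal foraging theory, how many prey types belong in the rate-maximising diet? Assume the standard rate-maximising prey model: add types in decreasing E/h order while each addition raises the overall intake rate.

E/h in descending order: clover heads 3.89, deep corollas 2.09, bramble flowers 0.83, lavender spikes 0.678, shallow corollas 0.45 J/s. The optimal diet is the largest prefix of this list for which every included type satisfies E_i/h_i > R on the types above it.
Rate on top 1: 0.09675. deep corollas: 2.09 > 0.09675 → include.
Rate on top 2: 0.2537. bramble flowers: 0.83 > 0.2537 → include.
Rate on top 3: 0.2984. lavender spikes: 0.678 > 0.2984 → include.
Rate on top 4: 0.366. shallow corollas: 0.45 > 0.366 → include.
Optimal diet: clover heads, deep corollas, bramble flowers, lavender spikes, shallow corollas — 5 of 5 types.

5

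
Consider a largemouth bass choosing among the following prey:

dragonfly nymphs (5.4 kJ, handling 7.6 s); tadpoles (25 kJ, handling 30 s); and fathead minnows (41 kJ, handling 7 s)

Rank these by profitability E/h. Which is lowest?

dragonfly nymphs

In descending order of E/h:
fathead minnows: 41/7 = 5.86 kJ/s
tadpoles: 25/30 = 0.833 kJ/s
dragonfly nymphs: 5.4/7.6 = 0.711 kJ/s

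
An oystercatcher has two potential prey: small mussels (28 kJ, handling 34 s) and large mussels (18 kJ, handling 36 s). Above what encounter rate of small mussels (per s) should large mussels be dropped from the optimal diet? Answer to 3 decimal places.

Drop large mussels once their profitability E₂/h₂ falls below the rate achievable on small mussels alone: E₂/h₂ = λE₁/(1 + λh₁).
Solve for λ: λE₁h₂ = E₂(1 + λh₁) → λ(E₁h₂ − E₂h₁) = E₂ → λ = E₂/(E₁h₂ − E₂h₁).
λ = 18/(28×36 − 18×34) = 18/396 = 0.04545 per s.

0.045 per s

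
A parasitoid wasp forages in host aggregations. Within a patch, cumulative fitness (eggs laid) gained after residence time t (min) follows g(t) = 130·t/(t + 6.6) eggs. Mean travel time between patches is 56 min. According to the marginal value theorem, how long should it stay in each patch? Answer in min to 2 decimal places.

19.22 min

By the marginal value theorem, leave when the instantaneous gain rate g'(t) equals the habitat-wide average g(t)/(T + t).
g'(t) = 130·6.6/(t + 6.6)². Setting 130·6.6/(t+6.6)² = 130t/[(t+6.6)(56+t)] gives 6.6(56+t) = t(t+6.6), so t² = 6.6×56 = 369.6.
t* = √369.6 = 19.22 min.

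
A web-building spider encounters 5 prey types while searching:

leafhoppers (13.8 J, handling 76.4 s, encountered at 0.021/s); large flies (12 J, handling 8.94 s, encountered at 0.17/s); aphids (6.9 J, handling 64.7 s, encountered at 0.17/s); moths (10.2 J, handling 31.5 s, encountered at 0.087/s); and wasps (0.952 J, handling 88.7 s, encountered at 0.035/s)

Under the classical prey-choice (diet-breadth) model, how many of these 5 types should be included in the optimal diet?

1

Rank by E/h (J/s): large flies 1.34, moths 0.324, leafhoppers 0.181, aphids 0.107, wasps 0.0107. Include each in turn until the next type's E/h falls below the running intake rate.
Rate on top 1: 0.8096. moths: 0.324 < 0.8096 → exclude; stop.
Optimal diet: large flies — 1 of 5 types.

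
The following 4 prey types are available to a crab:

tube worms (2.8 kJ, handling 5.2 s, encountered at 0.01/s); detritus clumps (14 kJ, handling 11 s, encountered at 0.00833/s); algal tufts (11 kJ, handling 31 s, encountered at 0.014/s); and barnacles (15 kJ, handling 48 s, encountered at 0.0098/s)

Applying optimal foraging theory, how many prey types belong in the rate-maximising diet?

E/h in descending order: detritus clumps 1.27, tube worms 0.538, algal tufts 0.355, barnacles 0.312 kJ/s. The optimal diet is the largest prefix of this list for which every included type satisfies E_i/h_i > R on the types above it.
Rate on top 1: 0.1068. tube worms: 0.538 > 0.1068 → include.
Rate on top 2: 0.1265. algal tufts: 0.355 > 0.1265 → include.
Rate on top 3: 0.1893. barnacles: 0.312 > 0.1893 → include.
Optimal diet: detritus clumps, tube worms, algal tufts, barnacles — 4 of 4 types.

4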